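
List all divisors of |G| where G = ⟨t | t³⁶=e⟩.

|G| = 36 = 2² · 3². By Lagrange's theorem the order of any subgroup divides 36; the divisors of 36 are 1, 2, 3, 4, 6, 9, 12, 18, 36.

Answer: 1, 2, 3, 4, 6, 9, 12, 18, 36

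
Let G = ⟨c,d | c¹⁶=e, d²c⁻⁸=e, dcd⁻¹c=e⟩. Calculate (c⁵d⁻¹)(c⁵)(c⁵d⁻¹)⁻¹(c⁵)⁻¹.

[(c⁵d⁻¹), (c⁵)] = (c⁵d⁻¹)·(c⁵)·(c⁵d⁻¹)⁻¹·(c⁵)⁻¹.
  (c⁵d⁻¹) · (c⁵) = d⁻¹
  (d⁻¹) · (c⁵d) = c¹¹
  (c¹¹) · (c¹¹) = c⁶

Answer: c⁶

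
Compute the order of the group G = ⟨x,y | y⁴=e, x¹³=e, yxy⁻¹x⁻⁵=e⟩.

Enumerate words in the generators, reducing via the relations: the distinct elements are
  {e, x, y, xy, x², x³, x⁴, x⁵, x⁶, x⁷, x⁸, x⁹, y², y³, xy², xy³, x²y, x³y, x¹², x¹¹, x¹⁰, x⁴y, x⁵y, x⁶y, x⁷y, x⁸y, x⁹y, x²y², x²y³, x³y², x³y³, x¹²y, x¹¹y, x¹⁰y, x⁴y², x⁴y³, x⁵y², x⁵y³, x⁶y², x⁶y³, x⁷y², x⁷y³, x⁸y², x⁸y³, x⁹y², x⁹y³, x¹²y², x¹²y³, x¹¹y², x¹¹y³, x¹⁰y², x¹⁰y³}.
No further products give new elements, so |G| = 52.

Answer: 52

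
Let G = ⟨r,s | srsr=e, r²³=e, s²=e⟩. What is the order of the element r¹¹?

Compute successive powers until reaching e:
  (r¹¹)¹ = r¹¹, (r¹¹)² = r²², (r¹¹)³ = r¹⁰, (r¹¹)⁴ = r²¹, (r¹¹)⁵ = r⁹, (r¹¹)⁶ = r²⁰, (r¹¹)⁷ = r⁸, (r¹¹)⁸ = r¹⁹, (r¹¹)⁹ = r⁷, (r¹¹)¹⁰ = r¹⁸, (r¹¹)¹¹ = r⁶, (r¹¹)¹² = r¹⁷, (r¹¹)¹³ = r⁵, (r¹¹)¹⁴ = r¹⁶, (r¹¹)¹⁵ = r⁴, (r¹¹)¹⁶ = r¹⁵, (r¹¹)¹⁷ = r³, (r¹¹)¹⁸ = r¹⁴, (r¹¹)¹⁹ = r², (r¹¹)²⁰ = r¹³, (r¹¹)²¹ = r, (r¹¹)²² = r¹², (r¹¹)²³ = e.
The smallest positive k with (r¹¹)ᵏ = e is 23.

Answer: 23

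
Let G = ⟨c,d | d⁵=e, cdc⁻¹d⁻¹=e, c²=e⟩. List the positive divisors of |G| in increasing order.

|G| = 10 = 2 · 5. By Lagrange's theorem the order of any subgroup divides 10; the divisors of 10 are 1, 2, 5, 10.

Answer: 1, 2, 5, 10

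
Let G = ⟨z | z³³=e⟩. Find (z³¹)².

Compute successive powers of (z³¹), reducing at each step:
  (z³¹)²: (z³¹) · z³¹ = z²⁹

Answer: z²⁹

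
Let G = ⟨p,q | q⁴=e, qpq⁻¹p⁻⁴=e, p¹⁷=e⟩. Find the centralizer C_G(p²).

⟨p²⟩ ⊆ C_G(p²) since powers of p² commute with p²; so |C_G(p²)| ≥ |⟨p²⟩| = 17.
By orbit–stabilizer, |C_G(p²)| = |G| / |conj. class of p²| = 68 / 4 = 17.
The 17 elements commuting with p² are {e, p, p², p³, p⁴, p⁵, p⁶, p⁷, p⁸, p⁹, p¹⁰, p¹¹, p¹², p¹³, p¹⁴, p¹⁵, p¹⁶}.

Answer: {e, p, p², p³, p⁴, p⁵, p⁶, p⁷, p⁸, p⁹, p¹⁰, p¹¹, p¹², p¹³, p¹⁴, p¹⁵, p¹⁶}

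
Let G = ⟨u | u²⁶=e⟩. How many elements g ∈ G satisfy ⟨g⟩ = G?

G is cyclic of order 26. An element generates G iff its order is 26, and a cyclic group of order 26 has exactly φ(26) = 12 such elements.

Answer: 12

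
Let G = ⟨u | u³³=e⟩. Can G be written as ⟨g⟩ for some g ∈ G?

|G| = 33. The element u has order 33 (its powers give 33 distinct elements), so ⟨u⟩ = G and G is cyclic.

Answer: Yes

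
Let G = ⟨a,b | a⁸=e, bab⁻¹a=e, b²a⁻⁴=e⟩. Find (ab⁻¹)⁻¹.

The order of (ab⁻¹) is 4 (smallest k with (ab⁻¹)ᵏ = e), so (ab⁻¹)⁻¹ = (ab⁻¹)³ = ab.
Check: (ab⁻¹) · (ab) → (ab⁻¹) · a = b⁻¹;   (b⁻¹) · b = e, giving e as required.

Answer: ab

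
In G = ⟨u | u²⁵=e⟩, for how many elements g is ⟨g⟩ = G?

G is cyclic of order 25. An element generates G iff its order is 25, and a cyclic group of order 25 has exactly φ(25) = 20 such elements.

Answer: 20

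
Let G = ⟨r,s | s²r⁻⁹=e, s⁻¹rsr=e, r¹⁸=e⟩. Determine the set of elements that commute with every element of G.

An element z ∈ Z(G) iff z commutes with every generator.
For example r⁹ is central: (r⁹)·r = r¹⁰ = r·(r⁹); (r⁹)·s = s⁻¹ = s·(r⁹).
Whereas r ∉ Z(G) since r·s = rs ≠ r⁸s⁻¹ = s·r.
Checking each of the 36 elements this way gives Z(G) = {e, r⁹}, of order 2.

Answer: {e, r⁹}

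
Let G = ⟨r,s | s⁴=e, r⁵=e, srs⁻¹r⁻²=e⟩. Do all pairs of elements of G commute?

r·s = rs but s·r = r²s, so r·s ≠ s·r and G is not abelian.

Answer: No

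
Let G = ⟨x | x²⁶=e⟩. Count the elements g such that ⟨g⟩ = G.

G is cyclic of order 26. An element generates G iff its order is 26, and a cyclic group of order 26 has exactly φ(26) = 12 such elements.

Answer: 12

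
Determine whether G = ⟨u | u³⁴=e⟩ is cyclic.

|G| = 34. The element u has order 34 (its powers give 34 distinct elements), so ⟨u⟩ = G and G is cyclic.

Answer: Yes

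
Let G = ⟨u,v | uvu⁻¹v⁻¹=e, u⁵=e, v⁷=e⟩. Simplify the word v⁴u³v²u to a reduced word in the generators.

Multiply left to right, reducing at each step:
  (v⁴) · u³ = u³v⁴
  (u³v⁴) · v² = u³v⁶
  (u³v⁶) · u = u⁴v⁶

Answer: u⁴v⁶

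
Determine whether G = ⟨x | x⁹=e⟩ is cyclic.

|G| = 9. The element x has order 9 (its powers give 9 distinct elements), so ⟨x⟩ = G and G is cyclic.

Answer: Yes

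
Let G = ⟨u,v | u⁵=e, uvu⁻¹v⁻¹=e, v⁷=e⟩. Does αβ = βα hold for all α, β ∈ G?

Each pair of generators commutes: u·v = uv = v·u. Since the generators pairwise commute, every element of G commutes with every other, so G is abelian.

Answer: Yes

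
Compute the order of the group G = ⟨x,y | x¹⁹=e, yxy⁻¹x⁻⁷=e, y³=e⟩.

Enumerate words in the generators, reducing via the relations: the distinct elements are
  {e, x, y, xy, x², x³, x⁴, x⁵, x⁶, x⁷, x⁸, x⁹, y², xy², x²y, x³y, x¹², x¹³, x¹¹, x¹⁰, x¹⁴, x¹⁵, x¹⁶, x¹⁷, x¹⁸, x⁴y, x⁵y, x⁶y, x⁷y, x⁸y, x⁹y, x²y², x³y², x¹²y, x¹³y, x¹¹y, x¹⁰y, x¹⁴y, x¹⁵y, x¹⁶y, x¹⁷y, x¹⁸y, x⁴y², x⁵y², x⁶y², x⁷y², x⁸y², x⁹y², x¹²y², x¹³y², x¹¹y², x¹⁰y², x¹⁴y², x¹⁵y², x¹⁶y², x¹⁷y², x¹⁸y²}.
No further products give new elements, so |G| = 57.

Answer: 57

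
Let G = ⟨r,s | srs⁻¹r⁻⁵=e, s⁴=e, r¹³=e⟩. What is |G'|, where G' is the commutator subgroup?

G' = [G, G] is generated by all commutators. The generator-pair commutators are: [r, s] = r⁹.
The subgroup they normally generate is {e, r, r², r³, r⁴, r⁵, r⁶, r⁷, r⁸, r⁹, r¹⁰, r¹¹, r¹²}, of order 13.
Check: |G/G'| = 52/13 = 4 is the order of the abelianisation.

Answer: 13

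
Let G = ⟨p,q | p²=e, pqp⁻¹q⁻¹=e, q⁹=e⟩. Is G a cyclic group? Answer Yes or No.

|G| = 18. The element pq has order 18 (its powers give 18 distinct elements), so ⟨pq⟩ = G and G is cyclic.

Answer: Yes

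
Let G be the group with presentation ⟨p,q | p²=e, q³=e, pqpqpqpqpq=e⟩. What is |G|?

Enumerate words in the generators, reducing via the relations: the distinct elements are
  {e, p, q, pq, qp, q², pqp, pq², qpq, q²p, pqpq, pq²p, qpqp, qpq², q²pq, pqpqp, pqpq², pq²pq, qpq²p, q²pqp, q²pq², pqpq²p, pq²pqp, pq²pq², qpqpq², qpq²pq, q²pqpq, q²pq²p, pqpq²pq, pq²pqpq, pq²pq²p, qpqpq²p, qpq²pqp, qpq²pq², q²pqpq², q²pq²pq, pqpq²pqp, pqpq²pq², pq²pqpq², qpqpq²pq, qpq²pqpq, q²pqpq²p, q²pq²pqp, pqpq²pqpq, pq²pqpq²p, qpqpq²pq², qpq²pqpq², q²pqpq²pq, q²pq²pqpq, pqpq²pqpq², pq²pqpq²pq, qpq²pqpq²p, q²pqpq²pqp, q²pqpq²pq², q²pq²pqpq², pqpq²pqpq²p, pq²pqpq²pqp, pq²pqpq²pq², qpq²pqpq²pq, pqpq²pqpq²pq}.
No further products give new elements, so |G| = 60.

Answer: 60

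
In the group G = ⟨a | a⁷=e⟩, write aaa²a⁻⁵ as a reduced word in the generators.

Multiply left to right, reducing at each step:
  a · a = a²
  (a²) · a² = a⁴
  (a⁴) · a⁻⁵ = a⁶

Answer: a⁶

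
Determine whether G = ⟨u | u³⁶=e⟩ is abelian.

G has a single generator, so G is cyclic and hence abelian.

Answer: Yes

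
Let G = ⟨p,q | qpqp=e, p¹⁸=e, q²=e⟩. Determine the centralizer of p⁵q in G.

⟨p⁵q⟩ ⊆ C_G(p⁵q) since powers of p⁵q commute with p⁵q; so |C_G(p⁵q)| ≥ |⟨p⁵q⟩| = 2.
By orbit–stabilizer, |C_G(p⁵q)| = |G| / |conj. class of p⁵q| = 36 / 9 = 4.
The 4 elements commuting with p⁵q are {e, p⁹, p⁵q, p¹⁴q}.

Answer: {e, p⁹, p⁵q, p¹⁴q}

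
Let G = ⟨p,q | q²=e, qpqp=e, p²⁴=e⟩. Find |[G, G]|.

G' = [G, G] is generated by all commutators. The generator-pair commutators are: [p, q] = p².
The subgroup they normally generate is {e, p², p⁴, p⁶, p⁸, p¹⁰, p¹², p¹⁴, p¹⁶, p¹⁸, p²⁰, p²²}, of order 12.
Check: |G/G'| = 48/12 = 4 is the order of the abelianisation.

Answer: 12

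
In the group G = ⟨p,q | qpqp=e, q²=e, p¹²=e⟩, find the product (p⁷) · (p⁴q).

Compute (p⁷) · (p⁴q) by multiplying left to right and reducing via the relations at each step:
  (p⁷) · p⁴ = p¹¹
  (p¹¹) · q = p¹¹q

Answer: p¹¹q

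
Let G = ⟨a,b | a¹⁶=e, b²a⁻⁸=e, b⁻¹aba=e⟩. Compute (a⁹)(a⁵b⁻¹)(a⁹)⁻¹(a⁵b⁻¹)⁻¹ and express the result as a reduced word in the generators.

[(a⁹), (a⁵b⁻¹)] = (a⁹)·(a⁵b⁻¹)·(a⁹)⁻¹·(a⁵b⁻¹)⁻¹.
  (a⁹) · (a⁵b⁻¹) = a⁶b
  (a⁶b) · (a⁷) = a⁷b⁻¹
  (a⁷b⁻¹) · (a⁵b) = a²

Answer: a²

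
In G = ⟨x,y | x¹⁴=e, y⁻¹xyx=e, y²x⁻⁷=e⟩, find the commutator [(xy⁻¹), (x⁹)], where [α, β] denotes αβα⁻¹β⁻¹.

[(xy⁻¹), (x⁹)] = (xy⁻¹)·(x⁹)·(xy⁻¹)⁻¹·(x⁹)⁻¹.
  (xy⁻¹) · (x⁹) = x⁶y⁻¹
  (x⁶y⁻¹) · (xy) = x⁵
  (x⁵) · (x⁵) = x¹⁰

Answer: x¹⁰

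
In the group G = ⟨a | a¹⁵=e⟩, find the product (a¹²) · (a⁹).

Compute (a¹²) · (a⁹) by multiplying left to right and reducing via the relations at each step:
  (a¹²) · a⁹ = a⁶

Answer: a⁶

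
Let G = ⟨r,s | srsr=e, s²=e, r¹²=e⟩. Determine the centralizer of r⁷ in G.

⟨r⁷⟩ ⊆ C_G(r⁷) since powers of r⁷ commute with r⁷; so |C_G(r⁷)| ≥ |⟨r⁷⟩| = 12.
By orbit–stabilizer, |C_G(r⁷)| = |G| / |conj. class of r⁷| = 24 / 2 = 12.
The 12 elements commuting with r⁷ are {e, r, r², r³, r⁴, r⁵, r⁶, r⁷, r⁸, r⁹, r¹⁰, r¹¹}.

Answer: {e, r, r², r³, r⁴, r⁵, r⁶, r⁷, r⁸, r⁹, r¹⁰, r¹¹}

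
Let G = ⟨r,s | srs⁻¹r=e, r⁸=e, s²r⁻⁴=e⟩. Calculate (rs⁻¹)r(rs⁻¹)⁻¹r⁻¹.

[(rs⁻¹), r] = (rs⁻¹)·r·(rs⁻¹)⁻¹·r⁻¹.
  (rs⁻¹) · r = s⁻¹
  (s⁻¹) · (rs) = r⁷
  (r⁷) · (r⁷) = r⁶

Answer: r⁶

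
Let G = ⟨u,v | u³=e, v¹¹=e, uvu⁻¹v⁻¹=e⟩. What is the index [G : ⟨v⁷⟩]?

First find ord(v⁷) by computing successive powers:
  (v⁷)¹ = v⁷, (v⁷)² = v³, (v⁷)³ = v¹⁰, (v⁷)⁴ = v⁶, (v⁷)⁵ = v², (v⁷)⁶ = v⁹, (v⁷)⁷ = v⁵, (v⁷)⁸ = v, (v⁷)⁹ = v⁸, (v⁷)¹⁰ = v⁴, (v⁷)¹¹ = e.
So |⟨v⁷⟩| = ord(v⁷) = 11. With |G| = 33, by Lagrange [G : ⟨v⁷⟩] = 33/11 = 3.

Answer: 3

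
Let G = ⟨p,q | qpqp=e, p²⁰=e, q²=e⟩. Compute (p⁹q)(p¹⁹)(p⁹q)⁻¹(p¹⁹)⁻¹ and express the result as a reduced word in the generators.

[(p⁹q), (p¹⁹)] = (p⁹q)·(p¹⁹)·(p⁹q)⁻¹·(p¹⁹)⁻¹.
  (p⁹q) · (p¹⁹) = p¹⁰q
  (p¹⁰q) · (p⁹q) = p
  p · p = p²

Answer: p²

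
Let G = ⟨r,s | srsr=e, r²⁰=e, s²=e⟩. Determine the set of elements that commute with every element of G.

An element z ∈ Z(G) iff z commutes with every generator.
For example r¹⁰ is central: (r¹⁰)·r = r¹¹ = r·(r¹⁰); (r¹⁰)·s = r¹⁰s = s·(r¹⁰).
Whereas r ∉ Z(G) since r·s = rs ≠ r¹⁹s = s·r.
Checking each of the 40 elements this way gives Z(G) = {e, r¹⁰}, of order 2.

Answer: {e, r¹⁰}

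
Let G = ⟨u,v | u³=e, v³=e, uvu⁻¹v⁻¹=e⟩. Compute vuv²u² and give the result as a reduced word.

Multiply left to right, reducing at each step:
  v · u = uv
  (uv) · v² = u
  u · u² = e

Answer: e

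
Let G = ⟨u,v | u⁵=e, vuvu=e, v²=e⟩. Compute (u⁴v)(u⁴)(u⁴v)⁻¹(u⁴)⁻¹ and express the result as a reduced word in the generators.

[(u⁴v), (u⁴)] = (u⁴v)·(u⁴)·(u⁴v)⁻¹·(u⁴)⁻¹.
  (u⁴v) · (u⁴) = v
  v · (u⁴v) = u
  u · u = u²

Answer: u²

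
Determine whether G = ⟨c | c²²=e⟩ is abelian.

G has a single generator, so G is cyclic and hence abelian.

Answer: Yes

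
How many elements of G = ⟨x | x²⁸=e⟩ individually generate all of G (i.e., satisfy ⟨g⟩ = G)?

G is cyclic of order 28. An element generates G iff its order is 28, and a cyclic group of order 28 has exactly φ(28) = 12 such elements.

Answer: 12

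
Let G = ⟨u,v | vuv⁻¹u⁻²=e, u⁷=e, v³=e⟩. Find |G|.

Enumerate words in the generators, reducing via the relations: the distinct elements are
  {e, u, v, uv, u², u³, u⁴, u⁵, u⁶, v², uv², u²v, u³v, u⁴v, u⁵v, u⁶v, u²v², u³v², u⁴v², u⁵v², u⁶v²}.
No further products give new elements, so |G| = 21.

Answer: 21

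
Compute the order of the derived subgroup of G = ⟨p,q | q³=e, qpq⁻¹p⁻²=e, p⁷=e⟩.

G' = [G, G] is generated by all commutators. The generator-pair commutators are: [p, q] = p⁶.
The subgroup they normally generate is {e, p, p², p³, p⁴, p⁵, p⁶}, of order 7.
Check: |G/G'| = 21/7 = 3 is the order of the abelianisation.

Answer: 7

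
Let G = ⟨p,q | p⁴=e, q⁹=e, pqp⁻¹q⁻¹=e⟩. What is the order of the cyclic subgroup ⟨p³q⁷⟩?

|⟨p³q⁷⟩| equals the order of p³q⁷. Compute successive powers until reaching e:
  (p³q⁷)¹ = p³q⁷, (p³q⁷)² = p²q⁵, (p³q⁷)³ = pq³, (p³q⁷)⁴ = q, (p³q⁷)⁵ = p³q⁸, (p³q⁷)⁶ = p²q⁶, (p³q⁷)⁷ = pq⁴, (p³q⁷)⁸ = q², (p³q⁷)⁹ = p³, (p³q⁷)¹⁰ = p²q⁷, (p³q⁷)¹¹ = pq⁵, (p³q⁷)¹² = q³, (p³q⁷)¹³ = p³q, (p³q⁷)¹⁴ = p²q⁸, (p³q⁷)¹⁵ = pq⁶, (p³q⁷)¹⁶ = q⁴, (p³q⁷)¹⁷ = p³q², (p³q⁷)¹⁸ = p², (p³q⁷)¹⁹ = pq⁷, (p³q⁷)²⁰ = q⁵, (p³q⁷)²¹ = p³q³, (p³q⁷)²² = p²q, (p³q⁷)²³ = pq⁸, (p³q⁷)²⁴ = q⁶, (p³q⁷)²⁵ = p³q⁴, (p³q⁷)²⁶ = p²q², (p³q⁷)²⁷ = p, (p³q⁷)²⁸ = q⁷, (p³q⁷)²⁹ = p³q⁵, (p³q⁷)³⁰ = p²q³, (p³q⁷)³¹ = pq, (p³q⁷)³² = q⁸, (p³q⁷)³³ = p³q⁶, (p³q⁷)³⁴ = p²q⁴, (p³q⁷)³⁵ = pq², (p³q⁷)³⁶ = e.
The smallest positive k with (p³q⁷)ᵏ = e is 36, so |⟨p³q⁷⟩| = 36.

Answer: 36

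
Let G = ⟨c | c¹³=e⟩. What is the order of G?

G is generated by a single element, so G is cyclic. The relator gives c¹³ = e and no smaller power is forced to be e, so the 13 powers {c, e, c², c³, c⁴, c⁵, c⁶, c⁷, c⁸, c⁹, c¹², c¹¹, c¹⁰} are distinct. Hence |G| = 13.

Answer: 13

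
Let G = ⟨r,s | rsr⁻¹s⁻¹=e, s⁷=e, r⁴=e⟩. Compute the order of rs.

Compute successive powers until reaching e:
  (rs)¹ = rs, (rs)² = r²s², (rs)³ = r³s³, (rs)⁴ = s⁴, (rs)⁵ = rs⁵, (rs)⁶ = r²s⁶, (rs)⁷ = r³, (rs)⁸ = s, (rs)⁹ = rs², (rs)¹⁰ = r²s³, (rs)¹¹ = r³s⁴, (rs)¹² = s⁵, (rs)¹³ = rs⁶, (rs)¹⁴ = r², (rs)¹⁵ = r³s, (rs)¹⁶ = s², (rs)¹⁷ = rs³, (rs)¹⁸ = r²s⁴, (rs)¹⁹ = r³s⁵, (rs)²⁰ = s⁶, (rs)²¹ = r, (rs)²² = r²s, (rs)²³ = r³s², (rs)²⁴ = s³, (rs)²⁵ = rs⁴, (rs)²⁶ = r²s⁵, (rs)²⁷ = r³s⁶, (rs)²⁸ = e.
The smallest positive k with (rs)ᵏ = e is 28.

Answer: 28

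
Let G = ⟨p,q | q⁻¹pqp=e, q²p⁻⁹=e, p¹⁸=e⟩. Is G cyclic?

Every cyclic group is abelian. But p·q = pq while q·p = p⁸q⁻¹, so p·q ≠ q·p and G is not abelian. Hence G is not cyclic.

Answer: No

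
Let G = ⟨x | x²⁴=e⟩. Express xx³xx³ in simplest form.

Multiply left to right, reducing at each step:
  x · x³ = x⁴
  (x⁴) · x = x⁵
  (x⁵) · x³ = x⁸

Answer: x⁸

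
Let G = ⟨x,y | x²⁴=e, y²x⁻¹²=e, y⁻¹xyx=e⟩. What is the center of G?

An element z ∈ Z(G) iff z commutes with every generator.
For example x¹² is central: (x¹²)·x = x¹³ = x·(x¹²); (x¹²)·y = y⁻¹ = y·(x¹²).
Whereas x ∉ Z(G) since x·y = xy ≠ x¹¹y⁻¹ = y·x.
Checking each of the 48 elements this way gives Z(G) = {e, x¹²}, of order 2.

Answer: {e, x¹²}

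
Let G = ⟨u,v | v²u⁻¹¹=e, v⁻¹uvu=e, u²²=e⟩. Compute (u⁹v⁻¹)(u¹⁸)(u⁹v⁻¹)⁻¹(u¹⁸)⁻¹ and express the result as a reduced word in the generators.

[(u⁹v⁻¹), (u¹⁸)] = (u⁹v⁻¹)·(u¹⁸)·(u⁹v⁻¹)⁻¹·(u¹⁸)⁻¹.
  (u⁹v⁻¹) · (u¹⁸) = u²v
  (u²v) · (u⁹v) = u⁴
  (u⁴) · (u⁴) = u⁸

Answer: u⁸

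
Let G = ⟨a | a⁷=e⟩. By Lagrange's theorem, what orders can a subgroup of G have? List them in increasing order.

|G| = 7 = 7. By Lagrange's theorem the order of any subgroup divides 7; the divisors of 7 are 1, 7.

Answer: 1, 7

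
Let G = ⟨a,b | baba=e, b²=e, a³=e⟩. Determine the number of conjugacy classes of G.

The conjugacy classes (representative and size) are:
  [e] (size 1), [a] (size 2), [ab] (size 3).
Class equation: 1 + 2 + 3 = 6 = |G|. So G has 3 conjugacy classes.

Answer: 3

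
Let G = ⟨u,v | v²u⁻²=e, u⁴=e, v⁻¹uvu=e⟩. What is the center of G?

An element z ∈ Z(G) iff z commutes with every generator.
For example u² is central: (u²)·u = u³ = u·(u²); (u²)·v = v⁻¹ = v·(u²).
Whereas u ∉ Z(G) since u·v = uv ≠ uv⁻¹ = v·u.
Checking each of the 8 elements this way gives Z(G) = {e, u²}, of order 2.

Answer: {e, u²}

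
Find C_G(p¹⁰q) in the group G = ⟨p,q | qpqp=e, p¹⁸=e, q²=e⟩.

⟨p¹⁰q⟩ ⊆ C_G(p¹⁰q) since powers of p¹⁰q commute with p¹⁰q; so |C_G(p¹⁰q)| ≥ |⟨p¹⁰q⟩| = 2.
By orbit–stabilizer, |C_G(p¹⁰q)| = |G| / |conj. class of p¹⁰q| = 36 / 9 = 4.
The 4 elements commuting with p¹⁰q are {e, p⁹, pq, p¹⁰q}.

Answer: {e, p⁹, pq, p¹⁰q}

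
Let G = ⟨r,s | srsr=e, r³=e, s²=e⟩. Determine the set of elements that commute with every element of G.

An element z ∈ Z(G) iff z commutes with every generator.
For example e is central: e·r = r = r·e; e·s = s = s·e.
Whereas r ∉ Z(G) since r·s = rs ≠ r²s = s·r.
Checking each of the 6 elements this way gives Z(G) = {e}, of order 1.

Answer: {e}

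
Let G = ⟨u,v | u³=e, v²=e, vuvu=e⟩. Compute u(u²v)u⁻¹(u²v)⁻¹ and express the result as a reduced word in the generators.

[u, (u²v)] = u·(u²v)·u⁻¹·(u²v)⁻¹.
  u · (u²v) = v
  v · (u²) = uv
  (uv) · (u²v) = u²

Answer: u²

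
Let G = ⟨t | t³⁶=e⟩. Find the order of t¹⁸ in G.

Compute successive powers until reaching e:
  (t¹⁸)¹ = t¹⁸, (t¹⁸)² = e.
The smallest positive k with (t¹⁸)ᵏ = e is 2.

Answer: 2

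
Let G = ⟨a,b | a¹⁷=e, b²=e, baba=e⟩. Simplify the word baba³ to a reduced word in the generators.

Multiply left to right, reducing at each step:
  b · a = a¹⁶b
  (a¹⁶b) · b = a¹⁶
  (a¹⁶) · a³ = a²

Answer: a²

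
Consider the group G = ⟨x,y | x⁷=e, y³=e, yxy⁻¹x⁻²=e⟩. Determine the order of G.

Enumerate words in the generators, reducing via the relations: the distinct elements are
  {e, x, y, xy, x², x³, x⁴, x⁵, x⁶, y², xy², x²y, x³y, x⁴y, x⁵y, x⁶y, x²y², x³y², x⁴y², x⁵y², x⁶y²}.
No further products give new elements, so |G| = 21.

Answer: 21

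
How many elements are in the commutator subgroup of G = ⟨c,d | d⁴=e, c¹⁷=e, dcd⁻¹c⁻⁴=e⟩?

G' = [G, G] is generated by all commutators. The generator-pair commutators are: [c, d] = c¹⁴.
The subgroup they normally generate is {e, c, c², c³, c⁴, c⁵, c⁶, c⁷, c⁸, c⁹, c¹⁰, c¹¹, c¹², c¹³, c¹⁴, c¹⁵, c¹⁶}, of order 17.
Check: |G/G'| = 68/17 = 4 is the order of the abelianisation.

Answer: 17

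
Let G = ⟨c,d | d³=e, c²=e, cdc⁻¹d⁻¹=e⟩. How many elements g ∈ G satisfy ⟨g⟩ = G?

G is cyclic of order 6. An element generates G iff its order is 6, and a cyclic group of order 6 has exactly φ(6) = 2 such elements.

Answer: 2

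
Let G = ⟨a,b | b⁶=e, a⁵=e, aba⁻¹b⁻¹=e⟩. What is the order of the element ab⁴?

Compute successive powers until reaching e:
  (ab⁴)¹ = ab⁴, (ab⁴)² = a²b², (ab⁴)³ = a³, (ab⁴)⁴ = a⁴b⁴, (ab⁴)⁵ = b², (ab⁴)⁶ = a, (ab⁴)⁷ = a²b⁴, (ab⁴)⁸ = a³b², (ab⁴)⁹ = a⁴, (ab⁴)¹⁰ = b⁴, (ab⁴)¹¹ = ab², (ab⁴)¹² = a², (ab⁴)¹³ = a³b⁴, (ab⁴)¹⁴ = a⁴b², (ab⁴)¹⁵ = e.
The smallest positive k with (ab⁴)ᵏ = e is 15.

Answer: 15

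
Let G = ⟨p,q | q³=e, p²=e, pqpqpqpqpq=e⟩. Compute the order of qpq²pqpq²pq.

Compute successive powers until reaching e:
  (qpq²pqpq²pq)¹ = qpq²pqpq²pq, (qpq²pqpq²pq)² = e.
The smallest positive k with (qpq²pqpq²pq)ᵏ = e is 2.

Answer: 2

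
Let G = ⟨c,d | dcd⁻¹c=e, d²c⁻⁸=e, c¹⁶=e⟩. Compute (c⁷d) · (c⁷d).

Compute (c⁷d) · (c⁷d) by multiplying left to right and reducing via the relations at each step:
  (c⁷d) · c⁷ = d
  d · d = c⁸

Answer: c⁸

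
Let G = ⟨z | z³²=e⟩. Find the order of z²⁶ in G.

Compute successive powers until reaching e:
  (z²⁶)¹ = z²⁶, (z²⁶)² = z²⁰, (z²⁶)³ = z¹⁴, (z²⁶)⁴ = z⁸, (z²⁶)⁵ = z², (z²⁶)⁶ = z²⁸, (z²⁶)⁷ = z²², (z²⁶)⁸ = z¹⁶, (z²⁶)⁹ = z¹⁰, (z²⁶)¹⁰ = z⁴, (z²⁶)¹¹ = z³⁰, (z²⁶)¹² = z²⁴, (z²⁶)¹³ = z¹⁸, (z²⁶)¹⁴ = z¹², (z²⁶)¹⁵ = z⁶, (z²⁶)¹⁶ = e.
The smallest positive k with (z²⁶)ᵏ = e is 16.

Answer: 16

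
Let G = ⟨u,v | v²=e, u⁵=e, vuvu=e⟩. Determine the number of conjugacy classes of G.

The conjugacy classes (representative and size) are:
  [e] (size 1), [u] (size 2), [u²] (size 2), [v] (size 5).
Class equation: 1 + 2 + 2 + 5 = 10 = |G|. So G has 4 conjugacy classes.

Answer: 4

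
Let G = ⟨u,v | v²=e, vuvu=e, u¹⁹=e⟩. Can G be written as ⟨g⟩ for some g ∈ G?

Every cyclic group is abelian. But u·v = uv while v·u = u¹⁸v, so u·v ≠ v·u and G is not abelian. Hence G is not cyclic.

Answer: No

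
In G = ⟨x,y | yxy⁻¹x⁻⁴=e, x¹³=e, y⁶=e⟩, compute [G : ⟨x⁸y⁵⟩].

First find ord(x⁸y⁵) by computing successive powers:
  (x⁸y⁵)¹ = x⁸y⁵, (x⁸y⁵)² = x¹⁰y⁴, (x⁸y⁵)³ = x⁴y³, (x⁸y⁵)⁴ = x⁹y², (x⁸y⁵)⁵ = x⁷y, (x⁸y⁵)⁶ = e.
So |⟨x⁸y⁵⟩| = ord(x⁸y⁵) = 6. With |G| = 78, by Lagrange [G : ⟨x⁸y⁵⟩] = 78/6 = 13.

Answer: 13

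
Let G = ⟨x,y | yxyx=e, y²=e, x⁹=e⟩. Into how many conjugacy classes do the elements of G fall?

The conjugacy classes (representative and size) are:
  [e] (size 1), [x⁸] (size 2), [x⁷] (size 2), [x⁶] (size 2), [x⁵] (size 2), [x⁴y] (size 9).
Class equation: 1 + 2 + 2 + 2 + 2 + 9 = 18 = |G|. So G has 6 conjugacy classes.

Answer: 6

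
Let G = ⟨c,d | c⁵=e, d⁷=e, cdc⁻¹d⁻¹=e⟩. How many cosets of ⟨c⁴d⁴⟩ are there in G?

First find ord(c⁴d⁴) by computing successive powers:
  (c⁴d⁴)¹ = c⁴d⁴, (c⁴d⁴)² = c³d, (c⁴d⁴)³ = c²d⁵, (c⁴d⁴)⁴ = cd², (c⁴d⁴)⁵ = d⁶, (c⁴d⁴)⁶ = c⁴d³, (c⁴d⁴)⁷ = c³, (c⁴d⁴)⁸ = c²d⁴, (c⁴d⁴)⁹ = cd, (c⁴d⁴)¹⁰ = d⁵, (c⁴d⁴)¹¹ = c⁴d², (c⁴d⁴)¹² = c³d⁶, (c⁴d⁴)¹³ = c²d³, (c⁴d⁴)¹⁴ = c, (c⁴d⁴)¹⁵ = d⁴, (c⁴d⁴)¹⁶ = c⁴d, (c⁴d⁴)¹⁷ = c³d⁵, (c⁴d⁴)¹⁸ = c²d², (c⁴d⁴)¹⁹ = cd⁶, (c⁴d⁴)²⁰ = d³, (c⁴d⁴)²¹ = c⁴, (c⁴d⁴)²² = c³d⁴, (c⁴d⁴)²³ = c²d, (c⁴d⁴)²⁴ = cd⁵, (c⁴d⁴)²⁵ = d², (c⁴d⁴)²⁶ = c⁴d⁶, (c⁴d⁴)²⁷ = c³d³, (c⁴d⁴)²⁸ = c², (c⁴d⁴)²⁹ = cd⁴, (c⁴d⁴)³⁰ = d, (c⁴d⁴)³¹ = c⁴d⁵, (c⁴d⁴)³² = c³d², (c⁴d⁴)³³ = c²d⁶, (c⁴d⁴)³⁴ = cd³, (c⁴d⁴)³⁵ = e.
So |⟨c⁴d⁴⟩| = ord(c⁴d⁴) = 35. With |G| = 35, by Lagrange [G : ⟨c⁴d⁴⟩] = 35/35 = 1.

Answer: 1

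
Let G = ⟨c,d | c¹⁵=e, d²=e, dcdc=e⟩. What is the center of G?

An element z ∈ Z(G) iff z commutes with every generator.
For example e is central: e·c = c = c·e; e·d = d = d·e.
Whereas c ∉ Z(G) since c·d = cd ≠ c¹⁴d = d·c.
Checking each of the 30 elements this way gives Z(G) = {e}, of order 1.

Answer: {e}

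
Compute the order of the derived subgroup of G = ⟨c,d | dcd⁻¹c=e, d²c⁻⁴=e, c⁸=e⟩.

G' = [G, G] is generated by all commutators. The generator-pair commutators are: [c, d] = c².
The subgroup they normally generate is {e, c², c⁴, c⁶}, of order 4.
Check: |G/G'| = 16/4 = 4 is the order of the abelianisation.

Answer: 4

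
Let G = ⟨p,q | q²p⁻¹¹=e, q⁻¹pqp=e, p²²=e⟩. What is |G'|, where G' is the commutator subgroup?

G' = [G, G] is generated by all commutators. The generator-pair commutators are: [p, q] = p².
The subgroup they normally generate is {e, p², p⁴, p⁶, p⁸, p¹⁰, p¹², p¹⁴, p¹⁶, p¹⁸, p²⁰}, of order 11.
Check: |G/G'| = 44/11 = 4 is the order of the abelianisation.

Answer: 11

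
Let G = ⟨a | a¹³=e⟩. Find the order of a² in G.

Compute successive powers until reaching e:
  (a²)¹ = a², (a²)² = a⁴, (a²)³ = a⁶, (a²)⁴ = a⁸, (a²)⁵ = a¹⁰, (a²)⁶ = a¹², (a²)⁷ = a, (a²)⁸ = a³, (a²)⁹ = a⁵, (a²)¹⁰ = a⁷, (a²)¹¹ = a⁹, (a²)¹² = a¹¹, (a²)¹³ = e.
The smallest positive k with (a²)ᵏ = e is 13.

Answer: 13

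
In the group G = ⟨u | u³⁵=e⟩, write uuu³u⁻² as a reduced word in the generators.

Multiply left to right, reducing at each step:
  u · u = u²
  (u²) · u³ = u⁵
  (u⁵) · u⁻² = u³

Answer: u³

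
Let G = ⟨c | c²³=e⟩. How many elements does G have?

G is generated by a single element, so G is cyclic. The relator gives c²³ = e and no smaller power is forced to be e, so the 23 powers {c, e, c², c³, c⁴, c⁵, c⁶, c⁷, c⁸, c⁹, c²², c²¹, c²⁰, c¹², c¹³, c¹¹, c¹⁰, c¹⁴, c¹⁵, c¹⁶, c¹⁷, c¹⁸, c¹⁹} are distinct. Hence |G| = 23.

Answer: 23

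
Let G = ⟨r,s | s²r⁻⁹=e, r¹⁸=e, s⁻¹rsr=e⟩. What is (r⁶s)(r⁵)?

Compute (r⁶s) · (r⁵) by multiplying left to right and reducing via the relations at each step:
  (r⁶s) · r⁵ = rs

Answer: rs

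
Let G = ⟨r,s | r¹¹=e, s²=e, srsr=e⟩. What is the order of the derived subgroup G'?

G' = [G, G] is generated by all commutators. The generator-pair commutators are: [r, s] = r².
The subgroup they normally generate is {e, r, r², r³, r⁴, r⁵, r⁶, r⁷, r⁸, r⁹, r¹⁰}, of order 11.
Check: |G/G'| = 22/11 = 2 is the order of the abelianisation.

Answer: 11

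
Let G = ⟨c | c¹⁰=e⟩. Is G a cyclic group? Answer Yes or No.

|G| = 10. The element c has order 10 (its powers give 10 distinct elements), so ⟨c⟩ = G and G is cyclic.

Answer: Yes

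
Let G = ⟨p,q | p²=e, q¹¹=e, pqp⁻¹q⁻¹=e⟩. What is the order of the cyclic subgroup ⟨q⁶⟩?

|⟨q⁶⟩| equals the order of q⁶. Compute successive powers until reaching e:
  (q⁶)¹ = q⁶, (q⁶)² = q, (q⁶)³ = q⁷, (q⁶)⁴ = q², (q⁶)⁵ = q⁸, (q⁶)⁶ = q³, (q⁶)⁷ = q⁹, (q⁶)⁸ = q⁴, (q⁶)⁹ = q¹⁰, (q⁶)¹⁰ = q⁵, (q⁶)¹¹ = e.
The smallest positive k with (q⁶)ᵏ = e is 11, so |⟨q⁶⟩| = 11.

Answer: 11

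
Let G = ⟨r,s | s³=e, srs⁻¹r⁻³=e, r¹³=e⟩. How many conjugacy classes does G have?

The conjugacy classes (representative and size) are:
  [e] (size 1), [r] (size 3), [r⁵] (size 3), [r¹⁰] (size 3), [r⁸] (size 3), [r¹⁰s] (size 13), [r⁷s²] (size 13).
Class equation: 1 + 3 + 3 + 3 + 3 + 13 + 13 = 39 = |G|. So G has 7 conjugacy classes.

Answer: 7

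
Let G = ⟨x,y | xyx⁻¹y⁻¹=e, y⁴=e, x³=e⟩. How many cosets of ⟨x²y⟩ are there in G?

First find ord(x²y) by computing successive powers:
  (x²y)¹ = x²y, (x²y)² = xy², (x²y)³ = y³, (x²y)⁴ = x², (x²y)⁵ = xy, (x²y)⁶ = y², (x²y)⁷ = x²y³, (x²y)⁸ = x, (x²y)⁹ = y, (x²y)¹⁰ = x²y², (x²y)¹¹ = xy³, (x²y)¹² = e.
So |⟨x²y⟩| = ord(x²y) = 12. With |G| = 12, by Lagrange [G : ⟨x²y⟩] = 12/12 = 1.

Answer: 1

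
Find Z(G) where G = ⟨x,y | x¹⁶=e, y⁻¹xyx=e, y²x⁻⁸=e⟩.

An element z ∈ Z(G) iff z commutes with every generator.
For example x⁸ is central: (x⁸)·x = x⁹ = x·(x⁸); (x⁸)·y = y⁻¹ = y·(x⁸).
Whereas x ∉ Z(G) since x·y = xy ≠ x⁷y⁻¹ = y·x.
Checking each of the 32 elements this way gives Z(G) = {e, x⁸}, of order 2.

Answer: {e, x⁸}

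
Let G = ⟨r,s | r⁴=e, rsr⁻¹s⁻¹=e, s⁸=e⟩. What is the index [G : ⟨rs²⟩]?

First find ord(rs²) by computing successive powers:
  (rs²)¹ = rs², (rs²)² = r²s⁴, (rs²)³ = r³s⁶, (rs²)⁴ = e.
So |⟨rs²⟩| = ord(rs²) = 4. With |G| = 32, by Lagrange [G : ⟨rs²⟩] = 32/4 = 8.

Answer: 8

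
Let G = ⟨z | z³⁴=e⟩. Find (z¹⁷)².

Compute successive powers of (z¹⁷), reducing at each step:
  (z¹⁷)²: (z¹⁷) · z¹⁷ = e

Answer: e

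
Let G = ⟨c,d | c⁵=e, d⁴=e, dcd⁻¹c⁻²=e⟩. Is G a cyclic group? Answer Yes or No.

Every cyclic group is abelian. But c·d = cd while d·c = c²d, so c·d ≠ d·c and G is not abelian. Hence G is not cyclic.

Answer: No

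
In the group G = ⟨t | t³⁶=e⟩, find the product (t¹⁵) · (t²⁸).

Compute (t¹⁵) · (t²⁸) by multiplying left to right and reducing via the relations at each step:
  (t¹⁵) · t²⁸ = t⁷

Answer: t⁷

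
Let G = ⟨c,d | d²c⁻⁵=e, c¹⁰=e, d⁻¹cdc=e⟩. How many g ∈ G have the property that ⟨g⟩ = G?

⟨g⟩ = G would require ord(g) = |G| = 20, but the maximum element order in G is 10 < 20. So G is not cyclic and no single element generates it: the count is 0.

Answer: 0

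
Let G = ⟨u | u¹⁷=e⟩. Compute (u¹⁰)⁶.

Compute successive powers of (u¹⁰), reducing at each step:
  (u¹⁰)²: (u¹⁰) · u¹⁰ = u³
  (u¹⁰)³: (u³) · u¹⁰ = u¹³
  (u¹⁰)⁴: (u¹³) · u¹⁰ = u⁶
  (u¹⁰)⁵: (u⁶) · u¹⁰ = u¹⁶
  (u¹⁰)⁶: (u¹⁶) · u¹⁰ = u⁹

Answer: u⁹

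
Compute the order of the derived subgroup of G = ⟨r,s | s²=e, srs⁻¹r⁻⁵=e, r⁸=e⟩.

G' = [G, G] is generated by all commutators. The generator-pair commutators are: [r, s] = r⁴.
The subgroup they normally generate is {e, r⁴}, of order 2.
Check: |G/G'| = 16/2 = 8 is the order of the abelianisation.

Answer: 2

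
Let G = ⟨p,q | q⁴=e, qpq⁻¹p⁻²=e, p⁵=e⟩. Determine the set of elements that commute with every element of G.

An element z ∈ Z(G) iff z commutes with every generator.
For example e is central: e·p = p = p·e; e·q = q = q·e.
Whereas p ∉ Z(G) since p·q = pq ≠ p²q = q·p.
Checking each of the 20 elements this way gives Z(G) = {e}, of order 1.

Answer: {e}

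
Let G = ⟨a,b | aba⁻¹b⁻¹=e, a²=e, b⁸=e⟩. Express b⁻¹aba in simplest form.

Multiply left to right, reducing at each step:
  (b⁷) · a = ab⁷
  (ab⁷) · b = a
  a · a = e

Answer: e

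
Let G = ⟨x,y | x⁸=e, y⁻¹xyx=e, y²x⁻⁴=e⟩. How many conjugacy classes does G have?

The conjugacy classes (representative and size) are:
  [e] (size 1), [x⁷] (size 2), [x⁶] (size 2), [x³] (size 2), [x⁴] (size 1), [x²y⁻¹] (size 4), [x³y⁻¹] (size 4).
Class equation: 1 + 2 + 2 + 2 + 1 + 4 + 4 = 16 = |G|. So G has 7 conjugacy classes.

Answer: 7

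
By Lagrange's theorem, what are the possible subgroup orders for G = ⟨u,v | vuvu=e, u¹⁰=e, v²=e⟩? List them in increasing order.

|G| = 20 = 2² · 5. By Lagrange's theorem the order of any subgroup divides 20; the divisors of 20 are 1, 2, 4, 5, 10, 20.

Answer: 1, 2, 4, 5, 10, 20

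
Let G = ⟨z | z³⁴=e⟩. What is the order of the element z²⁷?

Compute successive powers until reaching e:
  (z²⁷)¹ = z²⁷, (z²⁷)² = z²⁰, (z²⁷)³ = z¹³, (z²⁷)⁴ = z⁶, (z²⁷)⁵ = z³³, (z²⁷)⁶ = z²⁶, (z²⁷)⁷ = z¹⁹, (z²⁷)⁸ = z¹², (z²⁷)⁹ = z⁵, (z²⁷)¹⁰ = z³², (z²⁷)¹¹ = z²⁵, (z²⁷)¹² = z¹⁸, (z²⁷)¹³ = z¹¹, (z²⁷)¹⁴ = z⁴, (z²⁷)¹⁵ = z³¹, (z²⁷)¹⁶ = z²⁴, (z²⁷)¹⁷ = z¹⁷, (z²⁷)¹⁸ = z¹⁰, (z²⁷)¹⁹ = z³, (z²⁷)²⁰ = z³⁰, (z²⁷)²¹ = z²³, (z²⁷)²² = z¹⁶, (z²⁷)²³ = z⁹, (z²⁷)²⁴ = z², (z²⁷)²⁵ = z²⁹, (z²⁷)²⁶ = z²², (z²⁷)²⁷ = z¹⁵, (z²⁷)²⁸ = z⁸, (z²⁷)²⁹ = z, (z²⁷)³⁰ = z²⁸, (z²⁷)³¹ = z²¹, (z²⁷)³² = z¹⁴, (z²⁷)³³ = z⁷, (z²⁷)³⁴ = e.
The smallest positive k with (z²⁷)ᵏ = e is 34.

Answer: 34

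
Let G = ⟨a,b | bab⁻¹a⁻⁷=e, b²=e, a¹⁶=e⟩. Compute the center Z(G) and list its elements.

An element z ∈ Z(G) iff z commutes with every generator.
For example a⁸ is central: (a⁸)·a = a⁹ = a·(a⁸); (a⁸)·b = a⁸b = b·(a⁸).
Whereas a ∉ Z(G) since a·b = ab ≠ a⁷b = b·a.
Checking each of the 32 elements this way gives Z(G) = {e, a⁸}, of order 2.

Answer: {e, a⁸}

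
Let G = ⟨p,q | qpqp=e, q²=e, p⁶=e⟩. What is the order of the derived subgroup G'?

G' = [G, G] is generated by all commutators. The generator-pair commutators are: [p, q] = p².
The subgroup they normally generate is {e, p², p⁴}, of order 3.
Check: |G/G'| = 12/3 = 4 is the order of the abelianisation.

Answer: 3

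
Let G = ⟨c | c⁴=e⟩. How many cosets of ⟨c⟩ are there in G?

First find ord(c) by computing successive powers:
  c¹ = c, c² = c², c³ = c³, c⁴ = e.
So |⟨c⟩| = ord(c) = 4. With |G| = 4, by Lagrange [G : ⟨c⟩] = 4/4 = 1.

Answer: 1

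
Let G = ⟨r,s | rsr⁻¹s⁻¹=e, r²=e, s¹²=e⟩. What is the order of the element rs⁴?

Compute successive powers until reaching e:
  (rs⁴)¹ = rs⁴, (rs⁴)² = s⁸, (rs⁴)³ = r, (rs⁴)⁴ = s⁴, (rs⁴)⁵ = rs⁸, (rs⁴)⁶ = e.
The smallest positive k with (rs⁴)ᵏ = e is 6.

Answer: 6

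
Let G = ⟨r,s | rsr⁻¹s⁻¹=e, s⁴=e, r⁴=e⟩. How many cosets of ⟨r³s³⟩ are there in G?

First find ord(r³s³) by computing successive powers:
  (r³s³)¹ = r³s³, (r³s³)² = r²s², (r³s³)³ = rs, (r³s³)⁴ = e.
So |⟨r³s³⟩| = ord(r³s³) = 4. With |G| = 16, by Lagrange [G : ⟨r³s³⟩] = 16/4 = 4.

Answer: 4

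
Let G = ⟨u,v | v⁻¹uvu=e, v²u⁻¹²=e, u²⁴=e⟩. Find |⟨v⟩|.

|⟨v⟩| equals the order of v. Compute successive powers until reaching e:
  v¹ = v, v² = u¹², v³ = v⁻¹, v⁴ = e.
The smallest positive k with vᵏ = e is 4, so |⟨v⟩| = 4.

Answer: 4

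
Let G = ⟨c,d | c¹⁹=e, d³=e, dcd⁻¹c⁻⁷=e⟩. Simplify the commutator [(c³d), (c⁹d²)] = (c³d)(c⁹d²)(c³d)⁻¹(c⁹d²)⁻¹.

[(c³d), (c⁹d²)] = (c³d)·(c⁹d²)·(c³d)⁻¹·(c⁹d²)⁻¹.
  (c³d) · (c⁹d²) = c⁹
  (c⁹) · (c⁵d²) = c¹⁴d²
  (c¹⁴d²) · (c¹³d) = c⁵

Answer: c⁵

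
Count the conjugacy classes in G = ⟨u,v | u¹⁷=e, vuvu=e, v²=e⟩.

The conjugacy classes (representative and size) are:
  [e] (size 1), [u¹⁶] (size 2), [u²] (size 2), [u³] (size 2), [u¹³] (size 2), [u¹²] (size 2), [u⁶] (size 2), [u¹⁰] (size 2), [u⁹] (size 2), [u⁷v] (size 17).
Class equation: 1 + 2 + 2 + 2 + 2 + 2 + 2 + 2 + 2 + 17 = 34 = |G|. So G has 10 conjugacy classes.

Answer: 10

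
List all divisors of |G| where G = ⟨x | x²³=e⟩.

|G| = 23 = 23. By Lagrange's theorem the order of any subgroup divides 23; the divisors of 23 are 1, 23.

Answer: 1, 23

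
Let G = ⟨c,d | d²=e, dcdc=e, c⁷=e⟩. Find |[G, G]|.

G' = [G, G] is generated by all commutators. The generator-pair commutators are: [c, d] = c².
The subgroup they normally generate is {e, c, c², c³, c⁴, c⁵, c⁶}, of order 7.
Check: |G/G'| = 14/7 = 2 is the order of the abelianisation.

Answer: 7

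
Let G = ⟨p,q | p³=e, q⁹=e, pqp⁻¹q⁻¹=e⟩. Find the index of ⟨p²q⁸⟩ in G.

First find ord(p²q⁸) by computing successive powers:
  (p²q⁸)¹ = p²q⁸, (p²q⁸)² = pq⁷, (p²q⁸)³ = q⁶, (p²q⁸)⁴ = p²q⁵, (p²q⁸)⁵ = pq⁴, (p²q⁸)⁶ = q³, (p²q⁸)⁷ = p²q², (p²q⁸)⁸ = pq, (p²q⁸)⁹ = e.
So |⟨p²q⁸⟩| = ord(p²q⁸) = 9. With |G| = 27, by Lagrange [G : ⟨p²q⁸⟩] = 27/9 = 3.

Answer: 3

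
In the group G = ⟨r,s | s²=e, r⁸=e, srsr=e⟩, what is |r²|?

Compute successive powers until reaching e:
  (r²)¹ = r², (r²)² = r⁴, (r²)³ = r⁶, (r²)⁴ = e.
The smallest positive k with (r²)ᵏ = e is 4.

Answer: 4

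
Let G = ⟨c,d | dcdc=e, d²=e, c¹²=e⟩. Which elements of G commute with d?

⟨d⟩ ⊆ C_G(d) since powers of d commute with d; so |C_G(d)| ≥ |⟨d⟩| = 2.
By orbit–stabilizer, |C_G(d)| = |G| / |conj. class of d| = 24 / 6 = 4.
The 4 elements commuting with d are {e, c⁶, d, c⁶d}.

Answer: {e, c⁶, d, c⁶d}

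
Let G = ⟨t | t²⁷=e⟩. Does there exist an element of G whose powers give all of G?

|G| = 27. The element t has order 27 (its powers give 27 distinct elements), so ⟨t⟩ = G and G is cyclic.

Answer: Yes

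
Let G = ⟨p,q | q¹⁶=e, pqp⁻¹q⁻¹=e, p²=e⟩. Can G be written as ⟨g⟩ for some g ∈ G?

|G| = 32, but the maximum element order in G is 16 < 32. No single element generates all of G, so G is not cyclic.

Answer: No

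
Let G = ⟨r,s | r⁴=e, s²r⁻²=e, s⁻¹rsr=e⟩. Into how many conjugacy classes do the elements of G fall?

The conjugacy classes (representative and size) are:
  [e] (size 1), [r³] (size 2), [r²] (size 1), [s⁻¹] (size 2), [rs⁻¹] (size 2).
Class equation: 1 + 2 + 1 + 2 + 2 = 8 = |G|. So G has 5 conjugacy classes.

Answer: 5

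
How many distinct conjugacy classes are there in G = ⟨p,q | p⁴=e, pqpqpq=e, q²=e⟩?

The conjugacy classes (representative and size) are:
  [e] (size 1), [p³] (size 6), [p²qp²q] (size 3), [pqp³] (size 6), [qp³] (size 8).
Class equation: 1 + 6 + 3 + 6 + 8 = 24 = |G|. So G has 5 conjugacy classes.

Answer: 5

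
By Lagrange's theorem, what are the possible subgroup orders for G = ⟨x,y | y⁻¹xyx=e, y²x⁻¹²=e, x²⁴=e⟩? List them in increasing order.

|G| = 48 = 2⁴ · 3. By Lagrange's theorem the order of any subgroup divides 48; the divisors of 48 are 1, 2, 3, 4, 6, 8, 12, 16, 24, 48.

Answer: 1, 2, 3, 4, 6, 8, 12, 16, 24, 48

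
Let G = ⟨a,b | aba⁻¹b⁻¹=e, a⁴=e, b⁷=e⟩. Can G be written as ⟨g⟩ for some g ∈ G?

|G| = 28. The element ab has order 28 (its powers give 28 distinct elements), so ⟨ab⟩ = G and G is cyclic.

Answer: Yes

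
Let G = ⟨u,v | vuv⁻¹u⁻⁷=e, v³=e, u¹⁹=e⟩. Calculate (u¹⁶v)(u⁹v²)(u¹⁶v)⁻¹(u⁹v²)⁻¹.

[(u¹⁶v), (u⁹v²)] = (u¹⁶v)·(u⁹v²)·(u¹⁶v)⁻¹·(u⁹v²)⁻¹.
  (u¹⁶v) · (u⁹v²) = u³
  (u³) · (u¹⁴v²) = u¹⁷v²
  (u¹⁷v²) · (u¹³v) = u⁸

Answer: u⁸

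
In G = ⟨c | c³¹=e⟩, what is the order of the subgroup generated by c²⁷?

|⟨c²⁷⟩| equals the order of c²⁷. Compute successive powers until reaching e:
  (c²⁷)¹ = c²⁷, (c²⁷)² = c²³, (c²⁷)³ = c¹⁹, (c²⁷)⁴ = c¹⁵, (c²⁷)⁵ = c¹¹, (c²⁷)⁶ = c⁷, (c²⁷)⁷ = c³, (c²⁷)⁸ = c³⁰, (c²⁷)⁹ = c²⁶, (c²⁷)¹⁰ = c²², (c²⁷)¹¹ = c¹⁸, (c²⁷)¹² = c¹⁴, (c²⁷)¹³ = c¹⁰, (c²⁷)¹⁴ = c⁶, (c²⁷)¹⁵ = c², (c²⁷)¹⁶ = c²⁹, (c²⁷)¹⁷ = c²⁵, (c²⁷)¹⁸ = c²¹, (c²⁷)¹⁹ = c¹⁷, (c²⁷)²⁰ = c¹³, (c²⁷)²¹ = c⁹, (c²⁷)²² = c⁵, (c²⁷)²³ = c, (c²⁷)²⁴ = c²⁸, (c²⁷)²⁵ = c²⁴, (c²⁷)²⁶ = c²⁰, (c²⁷)²⁷ = c¹⁶, (c²⁷)²⁸ = c¹², (c²⁷)²⁹ = c⁸, (c²⁷)³⁰ = c⁴, (c²⁷)³¹ = e.
The smallest positive k with (c²⁷)ᵏ = e is 31, so |⟨c²⁷⟩| = 31.

Answer: 31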